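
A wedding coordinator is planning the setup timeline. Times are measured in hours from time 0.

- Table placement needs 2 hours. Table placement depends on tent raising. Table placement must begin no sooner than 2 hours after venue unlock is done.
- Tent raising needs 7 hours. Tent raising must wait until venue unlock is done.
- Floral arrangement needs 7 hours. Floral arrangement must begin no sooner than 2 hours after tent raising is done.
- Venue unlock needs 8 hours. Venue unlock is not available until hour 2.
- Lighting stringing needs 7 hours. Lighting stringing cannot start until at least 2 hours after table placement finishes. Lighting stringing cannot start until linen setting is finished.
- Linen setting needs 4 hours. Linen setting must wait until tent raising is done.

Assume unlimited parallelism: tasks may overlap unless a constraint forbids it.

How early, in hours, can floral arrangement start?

19

Venue unlock cannot begin until its own release at hour 2. It runs from hour 2 to 2 + 8 = hour 10.
After venue unlock (finishes hour 10), tent raising can start at hour 10 and finishes at hour 17.
Floral arrangement waits on tent raising (finishes hour 17, plus 2-hour gap → hour 19), so the earliest it can start is hour 19.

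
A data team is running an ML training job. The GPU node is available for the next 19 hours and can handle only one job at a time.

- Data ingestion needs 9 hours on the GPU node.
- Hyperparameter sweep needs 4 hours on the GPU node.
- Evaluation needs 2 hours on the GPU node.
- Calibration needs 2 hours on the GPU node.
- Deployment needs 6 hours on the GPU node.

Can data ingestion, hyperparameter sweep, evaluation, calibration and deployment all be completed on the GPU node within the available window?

Running back to back, the jobs need 9 + 4 + 2 + 2 + 6 = 23 hours on the GPU node.
Since 23 > 19, they cannot all fit.

No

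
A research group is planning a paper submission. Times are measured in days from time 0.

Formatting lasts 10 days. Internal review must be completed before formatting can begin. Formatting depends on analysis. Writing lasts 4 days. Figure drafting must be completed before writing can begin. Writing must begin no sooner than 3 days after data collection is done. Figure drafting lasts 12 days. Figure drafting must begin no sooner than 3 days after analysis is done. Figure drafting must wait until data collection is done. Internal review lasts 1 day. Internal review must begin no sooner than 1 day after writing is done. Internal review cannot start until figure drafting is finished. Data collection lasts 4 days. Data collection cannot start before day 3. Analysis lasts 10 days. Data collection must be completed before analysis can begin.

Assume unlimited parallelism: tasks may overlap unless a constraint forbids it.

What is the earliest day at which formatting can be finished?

Data collection waits on its own release at day 3, so it starts at day 3 and finishes at 3 + 4 = day 7.
After data collection (finishes day 7), analysis can start at day 7 and finishes at day 17.
For figure drafting: analysis (finishes day 17, plus 3-day gap → day 20); data collection (finishes day 7). Taking the maximum gives a start of day 20, and it finishes at 20 + 12 = day 32.
Writing cannot start until figure drafting (finishes day 32); data collection (finishes day 7, plus 3-day gap → day 10). The controlling bound is day 32, so writing finishes at 32 + 4 = day 36.
Internal review has to wait for writing (finishes day 36, plus 1-day gap → day 37); figure drafting (finishes day 32). The latest of these is day 37, so internal review runs day 37 to 37 + 1 = day 38.
For formatting: internal review (finishes day 38); analysis (finishes day 17). Taking the maximum gives a start of day 38, and it finishes at 38 + 10 = day 48.

48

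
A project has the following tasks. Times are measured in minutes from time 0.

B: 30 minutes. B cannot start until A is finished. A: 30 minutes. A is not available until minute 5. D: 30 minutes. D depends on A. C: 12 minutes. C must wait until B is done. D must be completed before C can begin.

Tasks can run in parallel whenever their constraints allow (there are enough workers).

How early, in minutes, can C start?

A waits on its own release at minute 5, so it starts at minute 5 and finishes at 5 + 30 = minute 35.
D cannot begin until A (finishes minute 35). It runs from minute 35 to 35 + 30 = minute 65.
B waits on A (finishes minute 35), so it starts at minute 35 and finishes at 35 + 30 = minute 65.
C waits on B (finishes minute 65); D (finishes minute 65). The latest of these is minute 65, which is the earliest C can start.

65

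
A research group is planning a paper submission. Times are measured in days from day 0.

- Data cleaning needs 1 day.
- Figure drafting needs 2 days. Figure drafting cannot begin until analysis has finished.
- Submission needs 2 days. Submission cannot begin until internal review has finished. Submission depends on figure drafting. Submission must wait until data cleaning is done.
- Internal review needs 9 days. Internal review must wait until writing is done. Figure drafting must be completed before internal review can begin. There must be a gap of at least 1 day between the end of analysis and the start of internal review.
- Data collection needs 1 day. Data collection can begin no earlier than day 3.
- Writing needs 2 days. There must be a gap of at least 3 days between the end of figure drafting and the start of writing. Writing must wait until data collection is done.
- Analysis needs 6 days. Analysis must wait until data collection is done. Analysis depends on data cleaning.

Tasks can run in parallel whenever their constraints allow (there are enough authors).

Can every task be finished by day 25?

No

Data cleaning has no prerequisites, so it starts at day 0 and finishes at day 1.
After its own release at day 3, data collection can start at day 3 and finishes at day 4.
Analysis cannot start until data collection (finishes day 4); data cleaning (finishes day 1). The controlling bound is day 4, so analysis finishes at 4 + 6 = day 10.
Figure drafting cannot begin until analysis (finishes day 10). It runs from day 10 to 10 + 2 = day 12.
Writing needs all of figure drafting (finishes day 12, plus 3-day gap → day 15); data collection (finishes day 4). That puts its earliest start at day 15; it finishes at 15 + 2 = day 17.
For internal review: writing (finishes day 17); figure drafting (finishes day 12); analysis (finishes day 10, plus 1-day gap → day 11). Taking the maximum gives a start of day 17, and it finishes at 17 + 9 = day 26.
Submission has to wait for internal review (finishes day 26); figure drafting (finishes day 12); data cleaning (finishes day 1). The latest of these is day 26, so submission runs day 26 to 26 + 2 = day 28.
The earliest everything can be done is day 28, which is after the deadline of 25, so it is not possible.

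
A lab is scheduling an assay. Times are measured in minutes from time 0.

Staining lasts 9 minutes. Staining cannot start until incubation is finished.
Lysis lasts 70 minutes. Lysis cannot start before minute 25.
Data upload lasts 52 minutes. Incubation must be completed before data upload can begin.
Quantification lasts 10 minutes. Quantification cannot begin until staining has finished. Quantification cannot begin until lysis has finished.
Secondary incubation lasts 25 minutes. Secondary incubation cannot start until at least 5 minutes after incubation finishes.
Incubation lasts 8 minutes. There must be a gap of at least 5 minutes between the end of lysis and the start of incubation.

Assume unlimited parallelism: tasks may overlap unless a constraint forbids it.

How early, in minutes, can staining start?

Lysis waits on its own release at minute 25, so it starts at minute 25 and finishes at 25 + 70 = minute 95.
Incubation waits on lysis (finishes minute 95, plus 5-minute gap → minute 100), so it starts at minute 100 and finishes at 100 + 8 = minute 108.
Staining waits on incubation (finishes minute 108), so the earliest it can start is minute 108.

108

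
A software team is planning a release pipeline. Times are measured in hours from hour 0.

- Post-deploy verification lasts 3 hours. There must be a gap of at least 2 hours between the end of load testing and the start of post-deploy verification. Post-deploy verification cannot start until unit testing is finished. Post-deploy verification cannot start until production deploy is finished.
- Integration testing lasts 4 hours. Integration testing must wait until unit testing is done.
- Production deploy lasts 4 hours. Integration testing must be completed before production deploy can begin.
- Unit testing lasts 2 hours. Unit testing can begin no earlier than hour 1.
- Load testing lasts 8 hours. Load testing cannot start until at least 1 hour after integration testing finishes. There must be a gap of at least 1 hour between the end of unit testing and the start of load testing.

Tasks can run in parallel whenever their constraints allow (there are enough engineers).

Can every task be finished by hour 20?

No

Unit testing cannot begin until its own release at hour 1. It runs from hour 1 to 1 + 2 = hour 3.
Integration testing cannot begin until unit testing (finishes hour 3). It runs from hour 3 to 3 + 4 = hour 7.
After integration testing (finishes hour 7), production deploy can start at hour 7 and finishes at hour 11.
Load testing needs all of integration testing (finishes hour 7, plus 1-hour gap → hour 8); unit testing (finishes hour 3, plus 1-hour gap → hour 4). That puts its earliest start at hour 8; it finishes at 8 + 8 = hour 16.
For post-deploy verification: load testing (finishes hour 16, plus 2-hour gap → hour 18); unit testing (finishes hour 3); production deploy (finishes hour 11). Taking the maximum gives a start of hour 18, and it finishes at 18 + 3 = hour 21.
The earliest everything can be done is hour 21, which is after the deadline of 20, so it is not possible.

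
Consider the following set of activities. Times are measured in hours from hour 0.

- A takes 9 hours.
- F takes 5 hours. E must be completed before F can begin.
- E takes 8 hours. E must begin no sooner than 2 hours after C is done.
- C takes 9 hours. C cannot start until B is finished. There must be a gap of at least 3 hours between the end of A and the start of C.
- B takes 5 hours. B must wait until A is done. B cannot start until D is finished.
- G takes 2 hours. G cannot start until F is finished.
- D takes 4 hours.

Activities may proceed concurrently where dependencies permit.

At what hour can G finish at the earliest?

40

D has no prerequisites, so it starts at hour 0 and finishes at hour 4.
A can start immediately at hour 0; it finishes at hour 9.
For B: A (finishes hour 9); D (finishes hour 4). Taking the maximum gives a start of hour 9, and it finishes at 9 + 5 = hour 14.
C cannot start until B (finishes hour 14); A (finishes hour 9, plus 3-hour gap → hour 12). The controlling bound is hour 14, so C finishes at 14 + 9 = hour 23.
E cannot begin until C (finishes hour 23, plus 2-hour gap → hour 25). It runs from hour 25 to 25 + 8 = hour 33.
F cannot begin until E (finishes hour 33). It runs from hour 33 to 33 + 5 = hour 38.
G waits on F (finishes hour 38), so it starts at hour 38 and finishes at 38 + 2 = hour 40.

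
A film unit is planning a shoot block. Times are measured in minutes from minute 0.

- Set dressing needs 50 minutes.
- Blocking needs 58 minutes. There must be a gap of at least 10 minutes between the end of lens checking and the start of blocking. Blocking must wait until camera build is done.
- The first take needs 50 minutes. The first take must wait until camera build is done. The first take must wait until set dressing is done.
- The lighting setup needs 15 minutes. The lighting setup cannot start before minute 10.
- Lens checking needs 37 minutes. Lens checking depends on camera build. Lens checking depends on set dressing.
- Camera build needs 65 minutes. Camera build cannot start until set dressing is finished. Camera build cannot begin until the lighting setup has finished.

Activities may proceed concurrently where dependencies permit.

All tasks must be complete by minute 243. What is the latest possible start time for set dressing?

23

Blocking must finish by minute 243; it takes 58 minutes, so it must start by 243 − 58 = minute 185.
Lens checking has to be done before blocking (must start by minute 185, minus 10-minute gap → minute 175). That means finishing by minute 175, i.e. starting by 175 − 37 = minute 138.
To finish by minute 243, the first take (duration 50) must start no later than minute 193.
Camera build must finish in time for lens checking (must start by minute 138); blocking (must start by minute 185); the first take (must start by minute 193). The tightest is minute 138, so camera build must start by 138 − 65 = minute 73.
Set dressing feeds camera build (must start by minute 73); lens checking (must start by minute 138); the first take (must start by minute 193). Taking the minimum, set dressing must finish by minute 73 and start by 73 − 50 = minute 23.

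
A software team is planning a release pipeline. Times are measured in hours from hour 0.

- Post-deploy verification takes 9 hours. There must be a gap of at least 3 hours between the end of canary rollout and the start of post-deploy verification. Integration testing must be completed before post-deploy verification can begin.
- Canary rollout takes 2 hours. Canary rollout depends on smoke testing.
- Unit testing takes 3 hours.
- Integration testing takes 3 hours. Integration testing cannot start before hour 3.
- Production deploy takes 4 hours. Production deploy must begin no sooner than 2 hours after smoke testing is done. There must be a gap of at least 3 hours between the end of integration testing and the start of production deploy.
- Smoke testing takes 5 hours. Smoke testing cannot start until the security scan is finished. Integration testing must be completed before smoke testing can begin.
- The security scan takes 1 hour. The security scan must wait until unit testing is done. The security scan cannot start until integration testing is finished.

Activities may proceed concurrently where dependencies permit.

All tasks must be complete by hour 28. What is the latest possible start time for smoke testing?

9

Post-deploy verification has no dependents, so it just needs to finish by hour 28. Starting by 28 − 9 = hour 19 achieves that.
Canary rollout has to be done before post-deploy verification (must start by hour 19, minus 3-hour gap → hour 16). That means finishing by hour 16, i.e. starting by 16 − 2 = hour 14.
Nothing follows production deploy; the deadline of hour 28 is its only limit. It must start by 28 − 4 = hour 24.
Smoke testing must finish in time for canary rollout (must start by hour 14); production deploy (must start by hour 24, minus 2-hour gap → hour 22). The tightest is hour 14, so smoke testing must start by 14 − 5 = hour 9.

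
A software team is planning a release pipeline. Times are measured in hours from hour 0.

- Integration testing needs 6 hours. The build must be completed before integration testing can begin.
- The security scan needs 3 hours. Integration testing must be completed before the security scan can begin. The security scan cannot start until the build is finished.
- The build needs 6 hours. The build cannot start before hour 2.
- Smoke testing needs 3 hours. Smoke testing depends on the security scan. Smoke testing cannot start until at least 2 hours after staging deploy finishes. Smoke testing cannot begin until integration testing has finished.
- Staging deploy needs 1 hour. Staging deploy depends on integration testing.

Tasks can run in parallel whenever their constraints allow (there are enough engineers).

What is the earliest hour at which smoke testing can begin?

17

The build cannot begin until its own release at hour 2. It runs from hour 2 to 2 + 6 = hour 8.
After the build (finishes hour 8), integration testing can start at hour 8 and finishes at hour 14.
Staging deploy cannot begin until integration testing (finishes hour 14). It runs from hour 14 to 14 + 1 = hour 15.
The security scan cannot start until integration testing (finishes hour 14); the build (finishes hour 8). The controlling bound is hour 14, so the security scan finishes at 14 + 3 = hour 17.
Smoke testing waits on the security scan (finishes hour 17); staging deploy (finishes hour 15, plus 2-hour gap → hour 17); integration testing (finishes hour 14). The latest of these is hour 17, which is the earliest smoke testing can start.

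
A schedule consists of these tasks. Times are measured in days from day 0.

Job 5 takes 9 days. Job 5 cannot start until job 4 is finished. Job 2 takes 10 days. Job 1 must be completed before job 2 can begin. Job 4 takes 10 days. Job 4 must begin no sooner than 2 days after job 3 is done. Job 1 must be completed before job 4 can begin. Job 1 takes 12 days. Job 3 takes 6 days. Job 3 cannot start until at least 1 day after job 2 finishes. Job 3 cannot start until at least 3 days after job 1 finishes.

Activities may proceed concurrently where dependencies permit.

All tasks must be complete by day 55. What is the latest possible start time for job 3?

Nothing follows job 5; the deadline of day 55 is its only limit. It must start by 55 − 9 = day 46.
Job 4 must finish before job 5 (must start by day 46). With a 10-day duration, job 4 must start by 46 − 10 = day 36.
Job 3 has to be done before job 4 (must start by day 36, minus 2-day gap → day 34). That means finishing by day 34, i.e. starting by 34 − 6 = day 28.

28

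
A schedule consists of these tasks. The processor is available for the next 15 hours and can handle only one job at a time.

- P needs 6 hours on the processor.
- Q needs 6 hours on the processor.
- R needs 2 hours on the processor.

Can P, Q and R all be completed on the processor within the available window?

Running back to back, the jobs need 6 + 6 + 2 = 14 hours on the processor.
Since 14 ≤ 15, they fit within the window.

Yes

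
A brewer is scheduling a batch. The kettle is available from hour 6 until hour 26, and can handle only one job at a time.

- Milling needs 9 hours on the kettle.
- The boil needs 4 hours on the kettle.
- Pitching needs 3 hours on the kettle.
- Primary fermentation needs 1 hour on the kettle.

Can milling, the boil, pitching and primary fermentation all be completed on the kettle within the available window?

Yes

The kettle window is 26 − 6 = 20 hours.
Running back to back, the jobs need 9 + 4 + 3 + 1 = 17 hours on the kettle.
Since 17 ≤ 20, they fit within the window.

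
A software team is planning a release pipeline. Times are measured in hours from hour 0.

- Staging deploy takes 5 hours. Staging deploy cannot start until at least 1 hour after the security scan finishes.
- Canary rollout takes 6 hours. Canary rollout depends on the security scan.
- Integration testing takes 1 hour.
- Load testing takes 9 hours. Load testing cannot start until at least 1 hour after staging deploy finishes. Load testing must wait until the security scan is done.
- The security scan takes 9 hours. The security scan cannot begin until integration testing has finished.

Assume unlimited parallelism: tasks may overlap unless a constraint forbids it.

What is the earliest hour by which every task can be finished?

26

Integration testing can start immediately at hour 0; it finishes at hour 1.
The security scan waits on integration testing (finishes hour 1), so it starts at hour 1 and finishes at 1 + 9 = hour 10.
Canary rollout cannot begin until the security scan (finishes hour 10). It runs from hour 10 to 10 + 6 = hour 16.
Staging deploy waits on the security scan (finishes hour 10, plus 1-hour gap → hour 11), so it starts at hour 11 and finishes at 11 + 5 = hour 16.
Load testing has to wait for staging deploy (finishes hour 16, plus 1-hour gap → hour 17); the security scan (finishes hour 10). The latest of these is hour 17, so load testing runs hour 17 to 17 + 9 = hour 26.
All tasks are finished once the last one completes. Finish times: Integration testing at 1, The security scan at 10, Staging deploy at 16, Canary rollout at 16, Load testing at 26. The latest is hour 26.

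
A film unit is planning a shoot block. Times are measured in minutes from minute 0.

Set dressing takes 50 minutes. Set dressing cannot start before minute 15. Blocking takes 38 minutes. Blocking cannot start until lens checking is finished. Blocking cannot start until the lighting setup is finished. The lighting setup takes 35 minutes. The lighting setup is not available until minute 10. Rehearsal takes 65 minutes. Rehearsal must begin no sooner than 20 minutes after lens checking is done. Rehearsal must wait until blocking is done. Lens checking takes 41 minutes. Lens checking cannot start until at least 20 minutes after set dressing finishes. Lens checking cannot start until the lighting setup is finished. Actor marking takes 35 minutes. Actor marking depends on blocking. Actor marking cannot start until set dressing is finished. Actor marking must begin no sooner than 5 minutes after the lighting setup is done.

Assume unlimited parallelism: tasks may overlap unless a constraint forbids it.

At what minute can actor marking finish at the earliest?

After its own release at minute 10, the lighting setup can start at minute 10 and finishes at minute 45.
After its own release at minute 15, set dressing can start at minute 15 and finishes at minute 65.
Lens checking cannot start until set dressing (finishes minute 65, plus 20-minute gap → minute 85); the lighting setup (finishes minute 45). The controlling bound is minute 85, so lens checking finishes at 85 + 41 = minute 126.
Blocking needs all of lens checking (finishes minute 126); the lighting setup (finishes minute 45). That puts its earliest start at minute 126; it finishes at 126 + 38 = minute 164.
Actor marking has to wait for blocking (finishes minute 164); set dressing (finishes minute 65); the lighting setup (finishes minute 45, plus 5-minute gap → minute 50). The latest of these is minute 164, so actor marking runs minute 164 to 164 + 35 = minute 199.

199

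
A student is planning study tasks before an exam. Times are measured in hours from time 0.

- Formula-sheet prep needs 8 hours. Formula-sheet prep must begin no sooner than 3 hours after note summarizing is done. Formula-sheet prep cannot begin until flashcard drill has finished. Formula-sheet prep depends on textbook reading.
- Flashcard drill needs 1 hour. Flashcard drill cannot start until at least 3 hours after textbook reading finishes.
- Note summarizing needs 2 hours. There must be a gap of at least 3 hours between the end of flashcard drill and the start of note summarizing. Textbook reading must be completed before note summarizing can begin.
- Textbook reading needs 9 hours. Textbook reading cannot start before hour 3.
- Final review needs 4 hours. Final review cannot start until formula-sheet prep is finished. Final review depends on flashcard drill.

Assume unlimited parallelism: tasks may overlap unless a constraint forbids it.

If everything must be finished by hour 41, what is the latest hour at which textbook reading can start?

8

Final review has no dependents, so it just needs to finish by hour 41. Starting by 41 − 4 = hour 37 achieves that.
Formula-sheet prep must finish before final review (must start by hour 37). With an 8-hour duration, formula-sheet prep must start by 37 − 8 = hour 29.
Note summarizing feeds into formula-sheet prep (must start by hour 29, minus 3-hour gap → hour 26); so note summarizing must finish by hour 26 and therefore start by hour 24.
Flashcard drill must finish in time for note summarizing (must start by hour 24, minus 3-hour gap → hour 21); formula-sheet prep (must start by hour 29); final review (must start by hour 37). The tightest is hour 21, so flashcard drill must start by 21 − 1 = hour 20.
Textbook reading has several dependents: flashcard drill (must start by hour 20, minus 3-hour gap → hour 17); note summarizing (must start by hour 24); formula-sheet prep (must start by hour 29). The earliest of those limits is hour 17, so textbook reading must start by 17 − 9 = hour 8.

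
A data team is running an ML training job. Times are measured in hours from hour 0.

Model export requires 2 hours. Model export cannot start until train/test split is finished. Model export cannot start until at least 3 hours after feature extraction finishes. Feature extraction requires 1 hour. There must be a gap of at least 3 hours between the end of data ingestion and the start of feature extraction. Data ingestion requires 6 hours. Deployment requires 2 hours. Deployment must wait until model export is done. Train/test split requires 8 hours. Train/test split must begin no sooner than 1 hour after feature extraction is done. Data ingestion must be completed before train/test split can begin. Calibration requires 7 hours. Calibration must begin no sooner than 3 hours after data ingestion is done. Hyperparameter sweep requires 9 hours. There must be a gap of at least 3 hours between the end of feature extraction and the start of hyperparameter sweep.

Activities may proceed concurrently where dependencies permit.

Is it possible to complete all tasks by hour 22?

Data ingestion has no prerequisites, so it starts at hour 0 and finishes at hour 6.
Calibration waits on data ingestion (finishes hour 6, plus 3-hour gap → hour 9), so it starts at hour 9 and finishes at 9 + 7 = hour 16.
After data ingestion (finishes hour 6, plus 3-hour gap → hour 9), feature extraction can start at hour 9 and finishes at hour 10.
Hyperparameter sweep waits on feature extraction (finishes hour 10, plus 3-hour gap → hour 13), so it starts at hour 13 and finishes at 13 + 9 = hour 22.
Train/test split cannot start until feature extraction (finishes hour 10, plus 1-hour gap → hour 11); data ingestion (finishes hour 6). The controlling bound is hour 11, so train/test split finishes at 11 + 8 = hour 19.
For model export: train/test split (finishes hour 19); feature extraction (finishes hour 10, plus 3-hour gap → hour 13). Taking the maximum gives a start of hour 19, and it finishes at 19 + 2 = hour 21.
Deployment cannot begin until model export (finishes hour 21). It runs from hour 21 to 21 + 2 = hour 23.
The earliest everything can be done is hour 23, which is after the deadline of 22, so it is not possible.

No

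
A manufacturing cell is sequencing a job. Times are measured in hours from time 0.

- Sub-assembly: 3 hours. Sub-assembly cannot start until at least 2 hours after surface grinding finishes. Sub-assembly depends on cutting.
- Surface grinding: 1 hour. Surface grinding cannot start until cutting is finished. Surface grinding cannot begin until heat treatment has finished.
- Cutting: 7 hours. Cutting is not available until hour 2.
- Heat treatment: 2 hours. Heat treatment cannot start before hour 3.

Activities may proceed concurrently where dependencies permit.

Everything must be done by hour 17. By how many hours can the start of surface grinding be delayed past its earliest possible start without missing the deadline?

Heat treatment cannot begin until its own release at hour 3. It runs from hour 3 to 3 + 2 = hour 5.
Cutting waits on its own release at hour 2, so it starts at hour 2 and finishes at 2 + 7 = hour 9.
For surface grinding: cutting (finishes hour 9); heat treatment (finishes hour 5). Taking the maximum gives a start of hour 9, and it finishes at 9 + 1 = hour 10.

Working backward from the deadline:
To finish by hour 17, sub-assembly (duration 3) must start no later than hour 14.
Since sub-assembly (must start by hour 14, minus 2-hour gap → hour 12) depends on it, surface grinding must finish by hour 12. Backing off its 1-hour duration gives a latest start of hour 11.
So surface grinding can start as early as hour 9 and as late as hour 11, giving 11 − 9 = 2 hours of slack.

2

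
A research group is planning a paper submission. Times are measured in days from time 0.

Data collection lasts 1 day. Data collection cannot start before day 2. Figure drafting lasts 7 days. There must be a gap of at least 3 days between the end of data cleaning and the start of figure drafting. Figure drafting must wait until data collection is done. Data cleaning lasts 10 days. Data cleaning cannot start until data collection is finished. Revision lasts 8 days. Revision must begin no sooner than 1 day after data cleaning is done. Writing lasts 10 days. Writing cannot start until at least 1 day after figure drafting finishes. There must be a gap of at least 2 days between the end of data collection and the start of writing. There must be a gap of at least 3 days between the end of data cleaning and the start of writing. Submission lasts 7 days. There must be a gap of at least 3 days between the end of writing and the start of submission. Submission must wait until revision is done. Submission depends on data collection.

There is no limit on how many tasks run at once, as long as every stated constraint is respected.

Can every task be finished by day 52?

Yes

Data collection waits on its own release at day 2, so it starts at day 2 and finishes at 2 + 1 = day 3.
Data cleaning waits on data collection (finishes day 3), so it starts at day 3 and finishes at 3 + 10 = day 13.
Revision cannot begin until data cleaning (finishes day 13, plus 1-day gap → day 14). It runs from day 14 to 14 + 8 = day 22.
Figure drafting cannot start until data cleaning (finishes day 13, plus 3-day gap → day 16); data collection (finishes day 3). The controlling bound is day 16, so figure drafting finishes at 16 + 7 = day 23.
Writing needs all of figure drafting (finishes day 23, plus 1-day gap → day 24); data collection (finishes day 3, plus 2-day gap → day 5); data cleaning (finishes day 13, plus 3-day gap → day 16). That puts its earliest start at day 24; it finishes at 24 + 10 = day 34.
Submission has to wait for writing (finishes day 34, plus 3-day gap → day 37); revision (finishes day 22); data collection (finishes day 3). The latest of these is day 37, so submission runs day 37 to 37 + 7 = day 44.
Every task is finished by day 44, which is no later than the deadline of 52, so the schedule is feasible.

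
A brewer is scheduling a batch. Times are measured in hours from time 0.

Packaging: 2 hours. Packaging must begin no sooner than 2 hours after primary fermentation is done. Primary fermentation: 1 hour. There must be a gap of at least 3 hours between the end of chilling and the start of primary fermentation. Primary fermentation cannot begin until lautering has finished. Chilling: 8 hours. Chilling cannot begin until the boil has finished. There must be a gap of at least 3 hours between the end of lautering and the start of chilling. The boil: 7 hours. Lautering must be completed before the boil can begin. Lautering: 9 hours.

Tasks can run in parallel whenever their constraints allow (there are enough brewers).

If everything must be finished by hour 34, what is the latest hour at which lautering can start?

Packaging must finish by hour 34; it takes 2 hours, so it must start by 34 − 2 = hour 32.
Primary fermentation has to be done before packaging (must start by hour 32, minus 2-hour gap → hour 30). That means finishing by hour 30, i.e. starting by 30 − 1 = hour 29.
Since primary fermentation (must start by hour 29, minus 3-hour gap → hour 26) depends on it, chilling must finish by hour 26. Backing off its 8-hour duration gives a latest start of hour 18.
The boil has to be done before chilling (must start by hour 18). That means finishing by hour 18, i.e. starting by 18 − 7 = hour 11.
Lautering must finish in time for the boil (must start by hour 11); chilling (must start by hour 18, minus 3-hour gap → hour 15); primary fermentation (must start by hour 29). The tightest is hour 11, so lautering must start by 11 − 9 = hour 2.

2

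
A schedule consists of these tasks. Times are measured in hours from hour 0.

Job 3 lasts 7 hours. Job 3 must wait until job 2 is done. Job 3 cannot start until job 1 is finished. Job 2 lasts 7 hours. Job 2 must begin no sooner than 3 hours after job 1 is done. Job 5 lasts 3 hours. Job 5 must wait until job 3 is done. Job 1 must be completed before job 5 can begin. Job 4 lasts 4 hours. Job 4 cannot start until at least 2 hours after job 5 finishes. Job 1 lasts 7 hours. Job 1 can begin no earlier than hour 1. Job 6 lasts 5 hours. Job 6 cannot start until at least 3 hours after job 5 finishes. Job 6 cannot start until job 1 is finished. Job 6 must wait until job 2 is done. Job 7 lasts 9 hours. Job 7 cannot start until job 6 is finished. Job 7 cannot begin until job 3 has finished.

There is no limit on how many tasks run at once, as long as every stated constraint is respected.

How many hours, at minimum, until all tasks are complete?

45

Job 1 waits on its own release at hour 1, so it starts at hour 1 and finishes at 1 + 7 = hour 8.
Job 2 cannot begin until job 1 (finishes hour 8, plus 3-hour gap → hour 11). It runs from hour 11 to 11 + 7 = hour 18.
Job 3 cannot start until job 2 (finishes hour 18); job 1 (finishes hour 8). The controlling bound is hour 18, so job 3 finishes at 18 + 7 = hour 25.
Job 5 has to wait for job 3 (finishes hour 25); job 1 (finishes hour 8). The latest of these is hour 25, so job 5 runs hour 25 to 25 + 3 = hour 28.
For job 6: job 5 (finishes hour 28, plus 3-hour gap → hour 31); job 1 (finishes hour 8); job 2 (finishes hour 18). Taking the maximum gives a start of hour 31, and it finishes at 31 + 5 = hour 36.
Job 7 needs all of job 6 (finishes hour 36); job 3 (finishes hour 25). That puts its earliest start at hour 36; it finishes at 36 + 9 = hour 45.
After job 5 (finishes hour 28, plus 2-hour gap → hour 30), job 4 can start at hour 30 and finishes at hour 34.
All tasks are finished once the last one completes. Finish times: Job 1 at 8, Job 2 at 18, Job 3 at 25, Job 4 at 34, Job 5 at 28, Job 6 at 36, Job 7 at 45. The latest is hour 45.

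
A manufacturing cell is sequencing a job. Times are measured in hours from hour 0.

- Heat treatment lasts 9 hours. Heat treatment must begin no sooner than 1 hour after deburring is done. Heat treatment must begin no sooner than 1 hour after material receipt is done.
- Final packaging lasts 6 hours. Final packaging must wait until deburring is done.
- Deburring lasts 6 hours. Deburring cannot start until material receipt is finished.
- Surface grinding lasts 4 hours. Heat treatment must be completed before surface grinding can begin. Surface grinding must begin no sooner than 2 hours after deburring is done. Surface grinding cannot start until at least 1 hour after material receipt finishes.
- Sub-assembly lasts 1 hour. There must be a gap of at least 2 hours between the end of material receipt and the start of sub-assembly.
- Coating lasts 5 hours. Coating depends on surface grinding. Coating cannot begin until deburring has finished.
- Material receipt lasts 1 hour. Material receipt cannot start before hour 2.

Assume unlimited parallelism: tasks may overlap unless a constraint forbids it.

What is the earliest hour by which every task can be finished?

28

Material receipt cannot begin until its own release at hour 2. It runs from hour 2 to 2 + 1 = hour 3.
Sub-assembly cannot begin until material receipt (finishes hour 3, plus 2-hour gap → hour 5). It runs from hour 5 to 5 + 1 = hour 6.
Deburring waits on material receipt (finishes hour 3), so it starts at hour 3 and finishes at 3 + 6 = hour 9.
After deburring (finishes hour 9), final packaging can start at hour 9 and finishes at hour 15.
For heat treatment: deburring (finishes hour 9, plus 1-hour gap → hour 10); material receipt (finishes hour 3, plus 1-hour gap → hour 4). Taking the maximum gives a start of hour 10, and it finishes at 10 + 9 = hour 19.
Surface grinding has to wait for heat treatment (finishes hour 19); deburring (finishes hour 9, plus 2-hour gap → hour 11); material receipt (finishes hour 3, plus 1-hour gap → hour 4). The latest of these is hour 19, so surface grinding runs hour 19 to 19 + 4 = hour 23.
Coating cannot start until surface grinding (finishes hour 23); deburring (finishes hour 9). The controlling bound is hour 23, so coating finishes at 23 + 5 = hour 28.
All tasks are finished once the last one completes. Finish times: Material receipt at 3, Deburring at 9, Heat treatment at 19, Surface grinding at 23, Coating at 28, Sub-assembly at 6, Final packaging at 15. The latest is hour 28.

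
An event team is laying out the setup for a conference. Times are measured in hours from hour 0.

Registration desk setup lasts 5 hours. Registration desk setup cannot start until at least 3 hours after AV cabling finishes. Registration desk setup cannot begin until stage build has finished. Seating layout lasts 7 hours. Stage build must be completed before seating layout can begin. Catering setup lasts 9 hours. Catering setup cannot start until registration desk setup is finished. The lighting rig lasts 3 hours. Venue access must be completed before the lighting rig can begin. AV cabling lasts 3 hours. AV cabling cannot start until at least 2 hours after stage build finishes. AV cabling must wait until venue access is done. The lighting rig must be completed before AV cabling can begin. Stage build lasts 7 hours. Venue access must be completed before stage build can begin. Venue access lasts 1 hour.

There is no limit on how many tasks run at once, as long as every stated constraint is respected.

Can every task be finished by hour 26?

No

Venue access has no prerequisites, so it starts at hour 0 and finishes at hour 1.
The lighting rig waits on venue access (finishes hour 1), so it starts at hour 1 and finishes at 1 + 3 = hour 4.
Stage build cannot begin until venue access (finishes hour 1). It runs from hour 1 to 1 + 7 = hour 8.
Seating layout cannot begin until stage build (finishes hour 8). It runs from hour 8 to 8 + 7 = hour 15.
AV cabling needs all of stage build (finishes hour 8, plus 2-hour gap → hour 10); venue access (finishes hour 1); the lighting rig (finishes hour 4). That puts its earliest start at hour 10; it finishes at 10 + 3 = hour 13.
For registration desk setup: AV cabling (finishes hour 13, plus 3-hour gap → hour 16); stage build (finishes hour 8). Taking the maximum gives a start of hour 16, and it finishes at 16 + 5 = hour 21.
After registration desk setup (finishes hour 21), catering setup can start at hour 21 and finishes at hour 30.
The earliest everything can be done is hour 30, which is after the deadline of 26, so it is not possible.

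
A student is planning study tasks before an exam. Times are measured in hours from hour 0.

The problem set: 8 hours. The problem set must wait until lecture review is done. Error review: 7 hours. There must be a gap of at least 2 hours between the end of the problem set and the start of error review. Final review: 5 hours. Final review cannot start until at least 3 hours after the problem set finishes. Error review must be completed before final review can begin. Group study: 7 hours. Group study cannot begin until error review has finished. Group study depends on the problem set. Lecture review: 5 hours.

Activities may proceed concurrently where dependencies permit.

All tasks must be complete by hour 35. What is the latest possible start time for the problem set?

Group study must finish by hour 35; it takes 7 hours, so it must start by 35 − 7 = hour 28.
Final review must finish by hour 35; it takes 5 hours, so it must start by 35 − 5 = hour 30.
For error review: group study (must start by hour 28); final review (must start by hour 30). The most restrictive is hour 28; with a 7-hour duration, error review must start by hour 21.
The problem set has several dependents: error review (must start by hour 21, minus 2-hour gap → hour 19); group study (must start by hour 28); final review (must start by hour 30, minus 3-hour gap → hour 27). The earliest of those limits is hour 19, so the problem set must start by 19 − 8 = hour 11.

11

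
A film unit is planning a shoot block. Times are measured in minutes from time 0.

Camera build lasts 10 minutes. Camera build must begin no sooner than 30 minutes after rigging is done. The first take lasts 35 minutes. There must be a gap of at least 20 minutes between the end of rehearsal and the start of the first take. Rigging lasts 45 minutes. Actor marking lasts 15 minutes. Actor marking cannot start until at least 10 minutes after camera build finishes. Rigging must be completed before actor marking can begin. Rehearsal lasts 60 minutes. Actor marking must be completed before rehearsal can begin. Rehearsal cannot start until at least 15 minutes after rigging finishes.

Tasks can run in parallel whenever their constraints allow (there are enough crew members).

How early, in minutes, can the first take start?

Nothing blocks rigging, so it runs from minute 0 to minute 45.
Camera build cannot begin until rigging (finishes minute 45, plus 30-minute gap → minute 75). It runs from minute 75 to 75 + 10 = minute 85.
Actor marking has to wait for camera build (finishes minute 85, plus 10-minute gap → minute 95); rigging (finishes minute 45). The latest of these is minute 95, so actor marking runs minute 95 to 95 + 15 = minute 110.
Rehearsal has to wait for actor marking (finishes minute 110); rigging (finishes minute 45, plus 15-minute gap → minute 60). The latest of these is minute 110, so rehearsal runs minute 110 to 110 + 60 = minute 170.
The first take waits on rehearsal (finishes minute 170, plus 20-minute gap → minute 190), so the earliest it can start is minute 190.

190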